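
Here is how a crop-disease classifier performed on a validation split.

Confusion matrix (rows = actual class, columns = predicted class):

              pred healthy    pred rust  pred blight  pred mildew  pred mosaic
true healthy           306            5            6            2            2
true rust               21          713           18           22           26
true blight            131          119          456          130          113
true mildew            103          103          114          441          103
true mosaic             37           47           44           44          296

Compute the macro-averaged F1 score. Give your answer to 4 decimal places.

0.6425

Per-class F1 score (2·TP/(2·TP+FP+FN)):
  healthy: TP=306, FP=21+131+103+37=292, FN=5+6+2+2=15 → 612/919 = 0.66594
  rust: TP=713, FP=5+119+103+47=274, FN=21+18+22+26=87 → 1426/1787 = 0.79799
  blight: TP=456, FP=6+18+114+44=182, FN=131+119+130+113=493 → 912/1587 = 0.57467
  mildew: TP=441, FP=2+22+130+44=198, FN=103+103+114+103=423 → 882/1503 = 0.58683
  mosaic: TP=296, FP=2+26+113+103=244, FN=37+47+44+44=172 → 592/1008 = 0.58730
Macro-F1 score = mean = (0.66594 + 0.79799 + 0.57467 + 0.58683 + 0.58730) / 5 = 0.6425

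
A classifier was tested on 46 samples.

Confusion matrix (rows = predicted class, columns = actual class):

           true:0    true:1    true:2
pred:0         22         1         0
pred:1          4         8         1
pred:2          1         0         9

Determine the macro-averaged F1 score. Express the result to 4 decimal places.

Per-class F1 score (2·TP/(2·TP+FP+FN)):
  0: TP=22, FP=1+0=1, FN=4+1=5 → 44/50 = 0.88000
  1: TP=8, FP=4+1=5, FN=1+0=1 → 16/22 = 0.72727
  2: TP=9, FP=1+0=1, FN=0+1=1 → 18/20 = 0.90000
Macro-F1 score = mean = (0.88000 + 0.72727 + 0.90000) / 3 = 0.8358

0.8358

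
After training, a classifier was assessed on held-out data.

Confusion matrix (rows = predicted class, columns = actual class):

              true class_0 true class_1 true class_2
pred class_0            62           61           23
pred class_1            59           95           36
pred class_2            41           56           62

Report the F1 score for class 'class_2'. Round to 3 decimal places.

0.443

One-vs-rest for 'class_2': TP = diagonal; FP = other classes predicted 'class_2'; FN = 'class_2' predicted as other.
F1 score = 2·TP/(2·TP+FP+FN).
class_2: TP=62, FP=41+56=97, FN=23+36=59 → 124/280 = 0.4429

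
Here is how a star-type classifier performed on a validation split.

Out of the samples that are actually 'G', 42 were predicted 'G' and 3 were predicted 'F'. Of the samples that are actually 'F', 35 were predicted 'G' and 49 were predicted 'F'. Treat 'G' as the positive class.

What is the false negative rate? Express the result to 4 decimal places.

0.0667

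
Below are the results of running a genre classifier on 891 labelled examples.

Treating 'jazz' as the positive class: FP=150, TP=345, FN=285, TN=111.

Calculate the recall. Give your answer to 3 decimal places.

0.548

Recall = TP/(TP+FN) = 345/(345+285) = 345/630 = 0.548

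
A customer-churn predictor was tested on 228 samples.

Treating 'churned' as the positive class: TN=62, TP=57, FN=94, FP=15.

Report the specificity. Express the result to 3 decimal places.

0.805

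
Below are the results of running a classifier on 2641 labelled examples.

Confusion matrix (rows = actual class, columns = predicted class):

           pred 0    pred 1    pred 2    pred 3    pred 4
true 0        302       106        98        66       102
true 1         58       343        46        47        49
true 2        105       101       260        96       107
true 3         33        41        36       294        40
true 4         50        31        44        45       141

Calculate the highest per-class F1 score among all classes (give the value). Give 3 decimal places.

0.593

Per-class F1 score (2·TP/(2·TP+FP+FN)):
  0: TP=302, FP=58+105+33+50=246, FN=106+98+66+102=372 → 604/1222 = 0.4943
  1: TP=343, FP=106+101+41+31=279, FN=58+46+47+49=200 → 686/1165 = 0.5888
  2: TP=260, FP=98+46+36+44=224, FN=105+101+96+107=409 → 520/1153 = 0.4510
  3: TP=294, FP=66+47+96+45=254, FN=33+41+36+40=150 → 588/992 = 0.5927
  4: TP=141, FP=102+49+107+40=298, FN=50+31+44+45=170 → 282/750 = 0.3760
Highest is class '3' with F1 score = 0.593.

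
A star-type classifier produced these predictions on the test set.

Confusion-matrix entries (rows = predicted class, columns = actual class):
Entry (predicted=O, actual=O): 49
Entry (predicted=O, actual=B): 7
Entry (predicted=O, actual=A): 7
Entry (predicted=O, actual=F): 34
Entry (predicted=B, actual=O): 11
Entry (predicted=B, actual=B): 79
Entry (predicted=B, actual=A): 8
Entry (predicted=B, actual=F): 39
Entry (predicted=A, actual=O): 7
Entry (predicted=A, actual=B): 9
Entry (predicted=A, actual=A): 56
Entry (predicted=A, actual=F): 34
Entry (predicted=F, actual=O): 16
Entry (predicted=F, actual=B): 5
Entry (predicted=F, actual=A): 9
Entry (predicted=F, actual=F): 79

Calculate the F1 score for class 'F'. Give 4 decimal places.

0.5356

One-vs-rest for 'F': TP = diagonal; FP = other classes predicted 'F'; FN = 'F' predicted as other.
F1 score = 2·TP/(2·TP+FP+FN).
F: TP=79, FP=16+5+9=30, FN=34+39+34=107 → 158/295 = 0.53559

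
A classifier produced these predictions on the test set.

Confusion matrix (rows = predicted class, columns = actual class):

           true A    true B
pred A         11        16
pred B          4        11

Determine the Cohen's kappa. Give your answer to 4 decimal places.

0.1195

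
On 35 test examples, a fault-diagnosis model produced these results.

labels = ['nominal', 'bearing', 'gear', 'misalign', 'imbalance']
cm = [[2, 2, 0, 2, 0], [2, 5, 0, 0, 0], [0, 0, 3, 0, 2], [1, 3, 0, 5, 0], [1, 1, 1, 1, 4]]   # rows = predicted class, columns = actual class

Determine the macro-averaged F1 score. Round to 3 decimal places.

0.543

Per-class F1 score (2·TP/(2·TP+FP+FN)):
  nominal: TP=2, FP=2+0+2+0=4, FN=2+0+1+1=4 → 4/12 = 0.3333
  bearing: TP=5, FP=2+0+0+0=2, FN=2+0+3+1=6 → 10/18 = 0.5556
  gear: TP=3, FP=0+0+0+2=2, FN=0+0+0+1=1 → 6/9 = 0.6667
  misalign: TP=5, FP=1+3+0+0=4, FN=2+0+0+1=3 → 10/17 = 0.5882
  imbalance: TP=4, FP=1+1+1+1=4, FN=0+0+2+0=2 → 8/14 = 0.5714
Macro-F1 score = mean = (0.3333 + 0.5556 + 0.6667 + 0.5882 + 0.5714) / 5 = 0.543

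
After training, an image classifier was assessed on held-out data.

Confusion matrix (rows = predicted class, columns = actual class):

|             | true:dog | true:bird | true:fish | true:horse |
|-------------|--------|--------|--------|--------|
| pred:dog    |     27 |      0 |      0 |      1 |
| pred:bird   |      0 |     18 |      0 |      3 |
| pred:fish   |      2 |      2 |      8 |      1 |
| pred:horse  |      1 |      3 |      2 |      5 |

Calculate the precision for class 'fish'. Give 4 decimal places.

One-vs-rest for 'fish': TP = diagonal; FP = other classes predicted 'fish'; FN = 'fish' predicted as other.
precision = TP/(TP+FP).
fish: TP=8, FP=2+2+1=5 → 8/13 = 0.61538

0.6154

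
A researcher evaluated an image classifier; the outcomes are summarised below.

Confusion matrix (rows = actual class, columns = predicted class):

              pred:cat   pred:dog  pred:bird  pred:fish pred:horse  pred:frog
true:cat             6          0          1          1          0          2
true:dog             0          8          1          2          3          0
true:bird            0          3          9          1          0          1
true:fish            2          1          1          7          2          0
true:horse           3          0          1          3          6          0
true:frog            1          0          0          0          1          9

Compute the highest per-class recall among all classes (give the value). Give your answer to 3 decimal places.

Per-class recall (TP/(TP+FN)):
  cat: TP=6, FN=0+1+1+0+2=4 → 6/10 = 0.6000
  dog: TP=8, FN=0+1+2+3+0=6 → 8/14 = 0.5714
  bird: TP=9, FN=0+3+1+0+1=5 → 9/14 = 0.6429
  fish: TP=7, FN=2+1+1+2+0=6 → 7/13 = 0.5385
  horse: TP=6, FN=3+0+1+3+0=7 → 6/13 = 0.4615
  frog: TP=9, FN=1+0+0+0+1=2 → 9/11 = 0.8182
Highest is class 'frog' with recall = 0.818.

0.818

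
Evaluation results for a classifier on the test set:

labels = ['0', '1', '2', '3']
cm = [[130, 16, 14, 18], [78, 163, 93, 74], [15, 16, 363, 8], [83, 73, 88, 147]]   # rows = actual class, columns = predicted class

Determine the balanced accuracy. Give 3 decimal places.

Balanced accuracy = mean of per-class recall.
  0: recall = 130/178 = 0.7303
  1: recall = 163/408 = 0.3995
  2: recall = 363/402 = 0.9030
  3: recall = 147/391 = 0.3760
Mean = (0.7303 + 0.3995 + 0.9030 + 0.3760) / 4 = 0.602

0.602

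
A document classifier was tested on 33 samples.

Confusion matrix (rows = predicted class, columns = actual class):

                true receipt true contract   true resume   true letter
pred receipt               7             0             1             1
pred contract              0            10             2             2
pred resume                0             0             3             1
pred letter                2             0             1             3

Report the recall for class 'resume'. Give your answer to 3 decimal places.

0.429

recall = TP/(TP+FN).
resume: TP=3, FN=1+2+1=4 → 3/7 = 0.4286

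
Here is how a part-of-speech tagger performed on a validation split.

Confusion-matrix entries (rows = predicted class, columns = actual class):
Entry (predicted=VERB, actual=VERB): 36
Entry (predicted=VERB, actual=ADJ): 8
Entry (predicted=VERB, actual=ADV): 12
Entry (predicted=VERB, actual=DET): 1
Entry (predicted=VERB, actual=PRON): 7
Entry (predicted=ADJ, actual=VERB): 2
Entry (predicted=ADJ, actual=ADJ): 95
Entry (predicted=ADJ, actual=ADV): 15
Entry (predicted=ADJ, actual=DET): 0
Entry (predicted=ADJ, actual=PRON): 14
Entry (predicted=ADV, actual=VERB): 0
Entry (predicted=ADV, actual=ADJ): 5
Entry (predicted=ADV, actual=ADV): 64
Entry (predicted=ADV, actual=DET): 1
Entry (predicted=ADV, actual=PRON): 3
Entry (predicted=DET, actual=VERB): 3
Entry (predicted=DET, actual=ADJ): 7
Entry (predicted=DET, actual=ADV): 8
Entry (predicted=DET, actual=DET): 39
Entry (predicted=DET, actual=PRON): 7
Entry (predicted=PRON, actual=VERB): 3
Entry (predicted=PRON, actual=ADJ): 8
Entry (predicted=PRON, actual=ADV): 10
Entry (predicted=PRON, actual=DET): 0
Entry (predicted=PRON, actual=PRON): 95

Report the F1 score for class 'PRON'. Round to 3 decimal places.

0.785

Treat 'PRON' as positive and all other classes as negative.
F1 score = 2·TP/(2·TP+FP+FN).
PRON: TP=95, FP=3+8+10+0=21, FN=7+14+3+7=31 → 190/242 = 0.7851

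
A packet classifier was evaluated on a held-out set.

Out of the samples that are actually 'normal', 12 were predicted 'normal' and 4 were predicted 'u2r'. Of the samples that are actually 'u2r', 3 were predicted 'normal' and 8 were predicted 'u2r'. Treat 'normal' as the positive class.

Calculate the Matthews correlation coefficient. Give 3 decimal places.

0.472

MCC = (TP·TN − FP·FN) / √((TP+FP)(TP+FN)(TN+FP)(TN+FN))
Numerator = 12·8 − 3·4 = 84
Denominator = √(15·16·11·12) = √31680 = 177.9888
MCC = 84 / 177.9888 = 0.472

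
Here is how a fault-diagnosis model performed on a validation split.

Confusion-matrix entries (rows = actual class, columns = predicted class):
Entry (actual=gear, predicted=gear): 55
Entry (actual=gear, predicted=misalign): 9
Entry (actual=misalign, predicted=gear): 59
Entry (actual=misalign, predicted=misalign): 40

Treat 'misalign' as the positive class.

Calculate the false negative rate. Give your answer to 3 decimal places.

0.596

FNR = FN/(FN+TP) = 59/(59+40) = 0.596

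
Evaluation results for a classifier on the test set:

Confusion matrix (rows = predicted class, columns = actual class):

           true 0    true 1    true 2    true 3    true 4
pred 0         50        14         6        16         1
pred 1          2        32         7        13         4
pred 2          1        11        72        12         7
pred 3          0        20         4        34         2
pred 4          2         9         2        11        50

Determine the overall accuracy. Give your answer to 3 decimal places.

0.623

Accuracy = trace / total = (50+32+72+34+50=238) / 382 = 238/382 = 0.623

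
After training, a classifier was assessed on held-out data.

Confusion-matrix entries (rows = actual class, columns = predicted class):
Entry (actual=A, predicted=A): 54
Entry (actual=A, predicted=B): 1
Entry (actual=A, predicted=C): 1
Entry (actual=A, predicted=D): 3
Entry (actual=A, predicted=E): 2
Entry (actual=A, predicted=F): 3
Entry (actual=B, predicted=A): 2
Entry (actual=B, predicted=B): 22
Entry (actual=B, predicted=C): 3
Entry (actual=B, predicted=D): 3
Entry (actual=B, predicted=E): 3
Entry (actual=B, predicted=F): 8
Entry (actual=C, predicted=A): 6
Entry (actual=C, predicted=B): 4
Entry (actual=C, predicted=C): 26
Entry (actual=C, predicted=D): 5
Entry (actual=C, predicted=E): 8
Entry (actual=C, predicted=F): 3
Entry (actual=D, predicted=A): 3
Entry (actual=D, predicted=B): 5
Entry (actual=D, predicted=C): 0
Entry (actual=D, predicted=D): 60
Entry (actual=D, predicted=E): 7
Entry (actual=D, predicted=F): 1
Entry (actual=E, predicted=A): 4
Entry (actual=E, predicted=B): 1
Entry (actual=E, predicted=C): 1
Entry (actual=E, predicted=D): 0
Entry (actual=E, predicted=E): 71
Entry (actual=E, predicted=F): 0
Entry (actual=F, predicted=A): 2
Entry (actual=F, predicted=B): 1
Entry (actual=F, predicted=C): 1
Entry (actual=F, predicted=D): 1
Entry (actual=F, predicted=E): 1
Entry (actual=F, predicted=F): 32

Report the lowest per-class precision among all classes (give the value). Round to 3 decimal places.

Per-class precision (TP/(TP+FP)):
  A: TP=54, FP=2+6+3+4+2=17 → 54/71 = 0.7606
  B: TP=22, FP=1+4+5+1+1=12 → 22/34 = 0.6471
  C: TP=26, FP=1+3+0+1+1=6 → 26/32 = 0.8125
  D: TP=60, FP=3+3+5+0+1=12 → 60/72 = 0.8333
  E: TP=71, FP=2+3+8+7+1=21 → 71/92 = 0.7717
  F: TP=32, FP=3+8+3+1+0=15 → 32/47 = 0.6809
Lowest is class 'B' with precision = 0.647.

0.647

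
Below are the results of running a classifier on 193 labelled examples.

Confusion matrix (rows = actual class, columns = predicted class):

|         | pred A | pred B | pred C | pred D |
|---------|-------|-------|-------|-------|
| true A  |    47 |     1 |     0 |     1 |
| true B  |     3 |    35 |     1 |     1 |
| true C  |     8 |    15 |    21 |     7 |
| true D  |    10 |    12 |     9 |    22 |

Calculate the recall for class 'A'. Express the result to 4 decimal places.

0.9592

recall = TP/(TP+FN).
A: TP=47, FN=1+0+1=2 → 47/49 = 0.95918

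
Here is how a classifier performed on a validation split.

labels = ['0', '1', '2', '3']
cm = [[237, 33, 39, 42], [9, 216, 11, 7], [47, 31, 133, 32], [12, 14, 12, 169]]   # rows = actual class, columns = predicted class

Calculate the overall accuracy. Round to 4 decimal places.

0.7232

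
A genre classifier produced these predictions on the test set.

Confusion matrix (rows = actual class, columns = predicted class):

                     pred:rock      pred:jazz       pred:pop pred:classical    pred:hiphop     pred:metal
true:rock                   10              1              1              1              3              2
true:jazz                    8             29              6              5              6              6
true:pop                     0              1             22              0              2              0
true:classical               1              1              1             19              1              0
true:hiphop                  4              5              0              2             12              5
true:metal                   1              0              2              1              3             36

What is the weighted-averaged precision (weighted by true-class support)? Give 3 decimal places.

Per-class precision (TP/(TP+FP)):
  rock: TP=10, FP=8+0+1+4+1=14 → 10/24 = 0.4167
  jazz: TP=29, FP=1+1+1+5+0=8 → 29/37 = 0.7838
  pop: TP=22, FP=1+6+1+0+2=10 → 22/32 = 0.6875
  classical: TP=19, FP=1+5+0+2+1=9 → 19/28 = 0.6786
  hiphop: TP=12, FP=3+6+2+1+3=15 → 12/27 = 0.4444
  metal: TP=36, FP=2+6+0+0+5=13 → 36/49 = 0.7347
Weighted-precision = Σ (supportᵢ/N)·precisionᵢ with N=197: (18/197)·0.4167 + (60/197)·0.7838 + (25/197)·0.6875 + (23/197)·0.6786 + (28/197)·0.4444 + (43/197)·0.7347 = 0.667

0.667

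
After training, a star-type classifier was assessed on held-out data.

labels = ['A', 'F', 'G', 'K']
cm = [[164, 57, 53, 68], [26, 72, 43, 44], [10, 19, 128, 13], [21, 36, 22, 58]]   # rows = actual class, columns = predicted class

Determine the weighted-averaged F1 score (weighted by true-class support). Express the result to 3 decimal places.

0.510

Per-class F1 score (2·TP/(2·TP+FP+FN)):
  A: TP=164, FP=26+10+21=57, FN=57+53+68=178 → 328/563 = 0.5826
  F: TP=72, FP=57+19+36=112, FN=26+43+44=113 → 144/369 = 0.3902
  G: TP=128, FP=53+43+22=118, FN=10+19+13=42 → 256/416 = 0.6154
  K: TP=58, FP=68+44+13=125, FN=21+36+22=79 → 116/320 = 0.3625
Weighted-F1 score = Σ (supportᵢ/N)·F1 scoreᵢ with N=834: (342/834)·0.5826 + (185/834)·0.3902 + (170/834)·0.6154 + (137/834)·0.3625 = 0.510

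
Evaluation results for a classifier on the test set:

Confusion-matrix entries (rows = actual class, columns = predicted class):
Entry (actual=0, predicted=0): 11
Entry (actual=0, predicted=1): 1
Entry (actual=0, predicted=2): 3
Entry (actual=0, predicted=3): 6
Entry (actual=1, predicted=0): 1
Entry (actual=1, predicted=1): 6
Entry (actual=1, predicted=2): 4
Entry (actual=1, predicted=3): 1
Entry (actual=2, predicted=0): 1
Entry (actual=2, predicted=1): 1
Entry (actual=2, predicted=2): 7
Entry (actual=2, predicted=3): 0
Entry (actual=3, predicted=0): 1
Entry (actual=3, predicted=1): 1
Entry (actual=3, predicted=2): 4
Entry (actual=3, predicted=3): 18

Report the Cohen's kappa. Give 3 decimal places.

0.504

Observed agreement pₒ = trace/N = 42/66 = 0.6364
Expected agreement pₑ = Σ (rowᵢ·colᵢ)/N² = (21·14 + 12·9 + 9·18 + 24·25)/66² = 0.2672
κ = (pₒ − pₑ)/(1 − pₑ) = (0.6364 − 0.2672)/(1 − 0.2672) = 0.504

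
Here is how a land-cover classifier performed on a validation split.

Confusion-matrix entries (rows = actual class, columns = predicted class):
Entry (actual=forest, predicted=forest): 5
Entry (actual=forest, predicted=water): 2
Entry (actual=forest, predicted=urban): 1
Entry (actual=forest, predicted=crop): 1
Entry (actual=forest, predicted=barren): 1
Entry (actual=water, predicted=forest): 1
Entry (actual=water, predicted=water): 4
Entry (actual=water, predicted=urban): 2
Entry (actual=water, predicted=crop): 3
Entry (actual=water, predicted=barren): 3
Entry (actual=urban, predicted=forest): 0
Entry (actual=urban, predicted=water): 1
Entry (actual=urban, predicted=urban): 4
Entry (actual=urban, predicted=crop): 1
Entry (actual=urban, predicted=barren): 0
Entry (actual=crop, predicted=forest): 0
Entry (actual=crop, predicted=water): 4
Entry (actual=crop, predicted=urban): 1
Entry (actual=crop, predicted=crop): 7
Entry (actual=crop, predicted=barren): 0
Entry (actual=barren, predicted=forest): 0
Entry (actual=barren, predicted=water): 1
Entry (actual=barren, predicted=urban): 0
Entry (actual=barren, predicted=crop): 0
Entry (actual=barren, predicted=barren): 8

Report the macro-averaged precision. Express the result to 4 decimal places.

Per-class precision (TP/(TP+FP)):
  forest: TP=5, FP=1+0+0+0=1 → 5/6 = 0.83333
  water: TP=4, FP=2+1+4+1=8 → 4/12 = 0.33333
  urban: TP=4, FP=1+2+1+0=4 → 4/8 = 0.50000
  crop: TP=7, FP=1+3+1+0=5 → 7/12 = 0.58333
  barren: TP=8, FP=1+3+0+0=4 → 8/12 = 0.66667
Macro-precision = mean = (0.83333 + 0.33333 + 0.50000 + 0.58333 + 0.66667) / 5 = 0.5833

0.5833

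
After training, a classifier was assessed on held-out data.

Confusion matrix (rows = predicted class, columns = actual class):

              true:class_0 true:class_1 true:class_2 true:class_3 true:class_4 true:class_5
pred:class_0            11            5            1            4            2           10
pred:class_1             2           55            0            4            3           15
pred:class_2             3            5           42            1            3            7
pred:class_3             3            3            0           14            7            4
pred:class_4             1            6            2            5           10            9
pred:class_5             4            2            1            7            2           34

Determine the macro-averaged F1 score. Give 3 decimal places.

0.528

Per-class F1 score (2·TP/(2·TP+FP+FN)):
  class_0: TP=11, FP=5+1+4+2+10=22, FN=2+3+3+1+4=13 → 22/57 = 0.3860
  class_1: TP=55, FP=2+0+4+3+15=24, FN=5+5+3+6+2=21 → 110/155 = 0.7097
  class_2: TP=42, FP=3+5+1+3+7=19, FN=1+0+0+2+1=4 → 84/107 = 0.7850
  class_3: TP=14, FP=3+3+0+7+4=17, FN=4+4+1+5+7=21 → 28/66 = 0.4242
  class_4: TP=10, FP=1+6+2+5+9=23, FN=2+3+3+7+2=17 → 20/60 = 0.3333
  class_5: TP=34, FP=4+2+1+7+2=16, FN=10+15+7+4+9=45 → 68/129 = 0.5271
Macro-F1 score = mean = (0.3860 + 0.7097 + 0.7850 + 0.4242 + 0.3333 + 0.5271) / 6 = 0.528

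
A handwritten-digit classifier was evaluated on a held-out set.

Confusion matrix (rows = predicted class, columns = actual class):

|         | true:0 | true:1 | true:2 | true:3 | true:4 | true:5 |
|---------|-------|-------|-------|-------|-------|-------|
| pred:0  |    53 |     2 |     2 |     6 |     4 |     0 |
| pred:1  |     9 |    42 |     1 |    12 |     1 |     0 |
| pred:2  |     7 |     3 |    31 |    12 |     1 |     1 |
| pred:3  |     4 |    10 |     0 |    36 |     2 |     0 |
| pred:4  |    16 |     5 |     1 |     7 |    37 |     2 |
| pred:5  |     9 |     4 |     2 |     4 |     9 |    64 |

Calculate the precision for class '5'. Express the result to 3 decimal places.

Take TP from the diagonal, FP from the rest of the '5' prediction marginal, FN from the rest of the '5' actual marginal.
precision = TP/(TP+FP).
5: TP=64, FP=9+4+2+4+9=28 → 64/92 = 0.6957

0.696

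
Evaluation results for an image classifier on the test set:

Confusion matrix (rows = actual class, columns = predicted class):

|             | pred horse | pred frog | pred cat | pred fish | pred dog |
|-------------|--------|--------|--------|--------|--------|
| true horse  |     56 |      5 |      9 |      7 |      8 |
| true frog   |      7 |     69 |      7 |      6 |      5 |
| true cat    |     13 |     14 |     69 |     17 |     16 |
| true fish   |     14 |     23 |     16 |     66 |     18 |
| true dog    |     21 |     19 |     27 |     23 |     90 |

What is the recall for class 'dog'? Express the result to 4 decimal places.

0.5000

Treat 'dog' as positive and all other classes as negative.
recall = TP/(TP+FN).
dog: TP=90, FN=21+19+27+23=90 → 90/180 = 0.50000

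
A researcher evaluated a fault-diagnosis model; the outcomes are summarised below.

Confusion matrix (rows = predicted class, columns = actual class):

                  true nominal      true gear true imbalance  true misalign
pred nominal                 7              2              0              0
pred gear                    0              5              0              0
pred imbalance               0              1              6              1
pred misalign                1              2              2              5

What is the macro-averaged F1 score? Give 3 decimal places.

0.716

Per-class F1 score (2·TP/(2·TP+FP+FN)):
  nominal: TP=7, FP=2+0+0=2, FN=0+0+1=1 → 14/17 = 0.8235
  gear: TP=5, FP=0+0+0=0, FN=2+1+2=5 → 10/15 = 0.6667
  imbalance: TP=6, FP=0+1+1=2, FN=0+0+2=2 → 12/16 = 0.7500
  misalign: TP=5, FP=1+2+2=5, FN=0+0+1=1 → 10/16 = 0.6250
Macro-F1 score = mean = (0.8235 + 0.6667 + 0.7500 + 0.6250) / 4 = 0.716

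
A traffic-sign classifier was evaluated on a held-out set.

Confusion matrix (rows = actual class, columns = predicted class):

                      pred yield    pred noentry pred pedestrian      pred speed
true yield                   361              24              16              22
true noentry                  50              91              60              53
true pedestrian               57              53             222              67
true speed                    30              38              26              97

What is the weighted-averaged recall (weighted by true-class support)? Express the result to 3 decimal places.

Per-class recall (TP/(TP+FN)):
  yield: TP=361, FN=24+16+22=62 → 361/423 = 0.8534
  noentry: TP=91, FN=50+60+53=163 → 91/254 = 0.3583
  pedestrian: TP=222, FN=57+53+67=177 → 222/399 = 0.5564
  speed: TP=97, FN=30+38+26=94 → 97/191 = 0.5079
Weighted-recall = Σ (supportᵢ/N)·recallᵢ with N=1267: (423/1267)·0.8534 + (254/1267)·0.3583 + (399/1267)·0.5564 + (191/1267)·0.5079 = 0.609

0.609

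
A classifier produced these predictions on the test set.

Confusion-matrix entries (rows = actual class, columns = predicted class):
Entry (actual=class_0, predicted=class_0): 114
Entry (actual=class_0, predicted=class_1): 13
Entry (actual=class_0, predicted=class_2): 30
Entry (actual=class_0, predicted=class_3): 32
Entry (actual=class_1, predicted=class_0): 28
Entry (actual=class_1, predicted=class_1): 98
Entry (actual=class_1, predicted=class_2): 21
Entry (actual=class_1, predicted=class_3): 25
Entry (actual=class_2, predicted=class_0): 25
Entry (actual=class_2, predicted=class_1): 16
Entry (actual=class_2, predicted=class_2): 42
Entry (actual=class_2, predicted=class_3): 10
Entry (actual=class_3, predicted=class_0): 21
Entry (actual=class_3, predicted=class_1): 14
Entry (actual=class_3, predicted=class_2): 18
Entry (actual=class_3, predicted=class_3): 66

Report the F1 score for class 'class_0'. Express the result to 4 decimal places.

0.6048

F1 score = 2·TP/(2·TP+FP+FN).
class_0: TP=114, FP=28+25+21=74, FN=13+30+32=75 → 228/377 = 0.60477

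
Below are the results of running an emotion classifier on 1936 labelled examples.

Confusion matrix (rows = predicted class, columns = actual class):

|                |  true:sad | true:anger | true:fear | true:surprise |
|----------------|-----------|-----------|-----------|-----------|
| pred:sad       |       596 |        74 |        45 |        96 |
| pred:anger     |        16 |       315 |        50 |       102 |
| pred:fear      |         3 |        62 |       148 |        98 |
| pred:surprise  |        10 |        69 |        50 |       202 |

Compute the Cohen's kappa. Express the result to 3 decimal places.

Observed agreement pₒ = trace/N = 1261/1936 = 0.6513
Expected agreement pₑ = Σ (rowᵢ·colᵢ)/N² = (625·811 + 520·483 + 293·311 + 498·331)/1936² = 0.2705
κ = (pₒ − pₑ)/(1 − pₑ) = (0.6513 − 0.2705)/(1 − 0.2705) = 0.522

0.522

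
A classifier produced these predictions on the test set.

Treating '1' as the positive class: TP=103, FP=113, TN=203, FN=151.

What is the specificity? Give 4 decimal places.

Specificity = TN/(TN+FP) = 203/(203+113) = 0.6424

0.6424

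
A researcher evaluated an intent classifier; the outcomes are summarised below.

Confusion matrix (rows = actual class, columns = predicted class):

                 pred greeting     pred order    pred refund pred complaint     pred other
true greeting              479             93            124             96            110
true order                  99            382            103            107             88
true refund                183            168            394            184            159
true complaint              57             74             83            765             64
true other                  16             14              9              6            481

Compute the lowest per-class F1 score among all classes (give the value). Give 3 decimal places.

0.438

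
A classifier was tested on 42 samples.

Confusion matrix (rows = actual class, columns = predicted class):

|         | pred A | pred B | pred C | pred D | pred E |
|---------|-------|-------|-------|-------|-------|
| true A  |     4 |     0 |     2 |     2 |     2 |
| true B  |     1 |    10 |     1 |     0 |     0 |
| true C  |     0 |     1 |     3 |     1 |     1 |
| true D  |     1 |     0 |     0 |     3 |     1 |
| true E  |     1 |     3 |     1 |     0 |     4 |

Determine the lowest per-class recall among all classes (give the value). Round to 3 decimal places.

Per-class recall (TP/(TP+FN)):
  A: TP=4, FN=0+2+2+2=6 → 4/10 = 0.4000
  B: TP=10, FN=1+1+0+0=2 → 10/12 = 0.8333
  C: TP=3, FN=0+1+1+1=3 → 3/6 = 0.5000
  D: TP=3, FN=1+0+0+1=2 → 3/5 = 0.6000
  E: TP=4, FN=1+3+1+0=5 → 4/9 = 0.4444
Lowest is class 'A' with recall = 0.400.

0.400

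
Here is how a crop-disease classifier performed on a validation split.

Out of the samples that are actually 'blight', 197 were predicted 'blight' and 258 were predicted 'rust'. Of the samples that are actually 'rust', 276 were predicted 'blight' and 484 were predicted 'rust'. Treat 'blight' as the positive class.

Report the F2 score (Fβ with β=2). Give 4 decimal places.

Fβ = (1+β²)·TP / ((1+β²)·TP + β²·FN + FP), with β²=4
= 5·197 / (5·197 + 4·258 + 276) = 0.4296

0.4296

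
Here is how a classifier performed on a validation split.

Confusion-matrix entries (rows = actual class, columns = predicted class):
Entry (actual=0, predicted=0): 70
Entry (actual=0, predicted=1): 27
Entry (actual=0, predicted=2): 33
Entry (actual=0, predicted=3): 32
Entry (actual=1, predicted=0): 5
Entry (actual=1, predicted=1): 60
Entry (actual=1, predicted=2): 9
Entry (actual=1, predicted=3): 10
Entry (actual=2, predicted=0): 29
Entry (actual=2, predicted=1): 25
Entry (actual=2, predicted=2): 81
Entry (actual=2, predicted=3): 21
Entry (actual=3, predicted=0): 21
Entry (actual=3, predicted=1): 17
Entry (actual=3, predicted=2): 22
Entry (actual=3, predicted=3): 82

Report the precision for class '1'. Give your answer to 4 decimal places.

precision = TP/(TP+FP).
1: TP=60, FP=27+25+17=69 → 60/129 = 0.46512

0.4651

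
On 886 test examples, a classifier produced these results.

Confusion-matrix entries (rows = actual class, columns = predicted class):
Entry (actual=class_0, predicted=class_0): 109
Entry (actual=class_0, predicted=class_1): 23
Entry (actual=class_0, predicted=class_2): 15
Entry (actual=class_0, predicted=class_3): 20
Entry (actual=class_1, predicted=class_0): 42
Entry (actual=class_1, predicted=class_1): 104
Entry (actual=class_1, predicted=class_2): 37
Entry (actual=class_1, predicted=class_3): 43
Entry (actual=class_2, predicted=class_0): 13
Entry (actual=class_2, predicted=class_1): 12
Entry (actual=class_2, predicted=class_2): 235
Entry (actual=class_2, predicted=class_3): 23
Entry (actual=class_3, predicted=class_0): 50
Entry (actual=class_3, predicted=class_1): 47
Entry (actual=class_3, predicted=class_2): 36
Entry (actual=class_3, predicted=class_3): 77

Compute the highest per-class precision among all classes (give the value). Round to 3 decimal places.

Per-class precision (TP/(TP+FP)):
  class_0: TP=109, FP=42+13+50=105 → 109/214 = 0.5093
  class_1: TP=104, FP=23+12+47=82 → 104/186 = 0.5591
  class_2: TP=235, FP=15+37+36=88 → 235/323 = 0.7276
  class_3: TP=77, FP=20+43+23=86 → 77/163 = 0.4724
Highest is class 'class_2' with precision = 0.728.

0.728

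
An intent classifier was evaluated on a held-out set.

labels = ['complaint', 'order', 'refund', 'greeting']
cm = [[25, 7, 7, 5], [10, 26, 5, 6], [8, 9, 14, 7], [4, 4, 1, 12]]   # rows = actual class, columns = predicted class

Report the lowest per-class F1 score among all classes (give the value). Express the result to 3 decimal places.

0.431

Per-class F1 score (2·TP/(2·TP+FP+FN)):
  complaint: TP=25, FP=10+8+4=22, FN=7+7+5=19 → 50/91 = 0.5495
  order: TP=26, FP=7+9+4=20, FN=10+5+6=21 → 52/93 = 0.5591
  refund: TP=14, FP=7+5+1=13, FN=8+9+7=24 → 28/65 = 0.4308
  greeting: TP=12, FP=5+6+7=18, FN=4+4+1=9 → 24/51 = 0.4706
Lowest is class 'refund' with F1 score = 0.431.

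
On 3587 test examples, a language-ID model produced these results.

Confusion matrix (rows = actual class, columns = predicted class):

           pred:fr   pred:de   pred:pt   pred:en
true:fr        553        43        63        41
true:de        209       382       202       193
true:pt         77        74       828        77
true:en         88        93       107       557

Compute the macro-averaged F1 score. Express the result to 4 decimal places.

0.6371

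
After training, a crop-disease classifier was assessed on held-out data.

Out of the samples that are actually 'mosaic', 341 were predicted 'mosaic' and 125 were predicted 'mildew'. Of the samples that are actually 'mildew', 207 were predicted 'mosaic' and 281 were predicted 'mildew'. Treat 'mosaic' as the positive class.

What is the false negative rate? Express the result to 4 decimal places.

FNR = FN/(FN+TP) = 125/(125+341) = 0.2682

0.2682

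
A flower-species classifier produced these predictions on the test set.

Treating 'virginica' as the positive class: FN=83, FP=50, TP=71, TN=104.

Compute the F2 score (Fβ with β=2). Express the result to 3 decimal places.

Fβ = (1+β²)·TP / ((1+β²)·TP + β²·FN + FP), with β²=4
= 5·71 / (5·71 + 4·83 + 50) = 0.482

0.482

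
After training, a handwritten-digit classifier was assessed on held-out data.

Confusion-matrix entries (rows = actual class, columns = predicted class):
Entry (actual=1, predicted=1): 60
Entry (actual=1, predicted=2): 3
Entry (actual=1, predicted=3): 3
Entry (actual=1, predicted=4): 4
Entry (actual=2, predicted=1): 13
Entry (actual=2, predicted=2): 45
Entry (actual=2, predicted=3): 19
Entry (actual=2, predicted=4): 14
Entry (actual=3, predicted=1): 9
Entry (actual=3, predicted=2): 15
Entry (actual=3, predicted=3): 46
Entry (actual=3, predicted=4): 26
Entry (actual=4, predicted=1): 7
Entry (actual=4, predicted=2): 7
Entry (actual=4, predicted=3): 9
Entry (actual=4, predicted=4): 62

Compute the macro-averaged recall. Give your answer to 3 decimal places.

Per-class recall (TP/(TP+FN)):
  1: TP=60, FN=3+3+4=10 → 60/70 = 0.8571
  2: TP=45, FN=13+19+14=46 → 45/91 = 0.4945
  3: TP=46, FN=9+15+26=50 → 46/96 = 0.4792
  4: TP=62, FN=7+7+9=23 → 62/85 = 0.7294
Macro-recall = mean = (0.8571 + 0.4945 + 0.4792 + 0.7294) / 4 = 0.640

0.640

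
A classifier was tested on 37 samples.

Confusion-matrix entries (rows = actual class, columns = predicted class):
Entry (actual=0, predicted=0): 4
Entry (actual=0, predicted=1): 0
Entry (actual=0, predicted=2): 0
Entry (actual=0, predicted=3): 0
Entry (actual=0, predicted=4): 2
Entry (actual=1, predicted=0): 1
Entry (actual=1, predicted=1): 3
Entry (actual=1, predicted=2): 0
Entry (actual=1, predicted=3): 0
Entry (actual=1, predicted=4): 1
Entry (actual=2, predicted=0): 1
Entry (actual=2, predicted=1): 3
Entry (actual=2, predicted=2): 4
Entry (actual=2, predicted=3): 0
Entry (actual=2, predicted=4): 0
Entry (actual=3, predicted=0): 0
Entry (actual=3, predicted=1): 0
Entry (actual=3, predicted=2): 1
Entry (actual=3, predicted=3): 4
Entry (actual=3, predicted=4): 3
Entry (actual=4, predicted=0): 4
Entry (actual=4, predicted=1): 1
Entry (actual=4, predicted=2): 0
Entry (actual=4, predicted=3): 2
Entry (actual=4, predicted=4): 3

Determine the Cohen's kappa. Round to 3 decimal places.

Observed agreement pₒ = trace/N = 18/37 = 0.4865
Expected agreement pₑ = Σ (rowᵢ·colᵢ)/N² = (6·10 + 5·7 + 8·5 + 8·6 + 10·9)/37² = 0.1994
κ = (pₒ − pₑ)/(1 − pₑ) = (0.4865 − 0.1994)/(1 − 0.1994) = 0.359

0.359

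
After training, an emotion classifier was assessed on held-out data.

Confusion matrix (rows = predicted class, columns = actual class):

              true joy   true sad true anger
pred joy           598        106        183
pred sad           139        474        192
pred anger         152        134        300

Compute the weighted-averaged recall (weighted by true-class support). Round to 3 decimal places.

Per-class recall (TP/(TP+FN)):
  joy: TP=598, FN=139+152=291 → 598/889 = 0.6727
  sad: TP=474, FN=106+134=240 → 474/714 = 0.6639
  anger: TP=300, FN=183+192=375 → 300/675 = 0.4444
Weighted-recall = Σ (supportᵢ/N)·recallᵢ with N=2278: (889/2278)·0.6727 + (714/2278)·0.6639 + (675/2278)·0.4444 = 0.602

0.602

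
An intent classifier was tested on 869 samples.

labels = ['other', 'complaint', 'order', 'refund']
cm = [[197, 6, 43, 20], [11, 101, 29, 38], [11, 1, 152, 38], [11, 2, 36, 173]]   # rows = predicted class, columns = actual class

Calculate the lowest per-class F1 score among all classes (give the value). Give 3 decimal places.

0.658

Per-class F1 score (2·TP/(2·TP+FP+FN)):
  other: TP=197, FP=6+43+20=69, FN=11+11+11=33 → 394/496 = 0.7944
  complaint: TP=101, FP=11+29+38=78, FN=6+1+2=9 → 202/289 = 0.6990
  order: TP=152, FP=11+1+38=50, FN=43+29+36=108 → 304/462 = 0.6580
  refund: TP=173, FP=11+2+36=49, FN=20+38+38=96 → 346/491 = 0.7047
Lowest is class 'order' with F1 score = 0.658.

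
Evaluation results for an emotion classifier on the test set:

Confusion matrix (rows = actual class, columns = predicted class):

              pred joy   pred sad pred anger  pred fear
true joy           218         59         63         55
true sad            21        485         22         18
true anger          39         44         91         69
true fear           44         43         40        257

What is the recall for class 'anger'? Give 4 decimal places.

Take TP from the diagonal, FP from the rest of the 'anger' prediction marginal, FN from the rest of the 'anger' actual marginal.
recall = TP/(TP+FN).
anger: TP=91, FN=39+44+69=152 → 91/243 = 0.37449

0.3745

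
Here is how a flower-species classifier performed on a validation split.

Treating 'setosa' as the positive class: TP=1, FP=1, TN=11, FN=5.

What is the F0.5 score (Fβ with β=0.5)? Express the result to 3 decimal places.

Fβ = (1+β²)·TP / ((1+β²)·TP + β²·FN + FP), with β²=1/4
= 1.25·1 / (1.25·1 + 0.25·5 + 1) = 0.357

0.357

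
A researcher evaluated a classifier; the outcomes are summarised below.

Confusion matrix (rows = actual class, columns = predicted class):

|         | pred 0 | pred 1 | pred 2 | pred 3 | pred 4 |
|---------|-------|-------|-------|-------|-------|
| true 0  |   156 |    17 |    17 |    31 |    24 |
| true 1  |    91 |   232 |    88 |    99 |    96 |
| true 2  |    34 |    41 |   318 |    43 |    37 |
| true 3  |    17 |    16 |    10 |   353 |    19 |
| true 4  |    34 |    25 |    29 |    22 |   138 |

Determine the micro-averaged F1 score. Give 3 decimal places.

0.602

Micro-averaging pools counts across classes: ΣTP=1197, ΣFP=790, ΣFN=790.
Micro-F1 score = 2·TP/(2·TP+FP+FN) on pooled counts = 0.602 (equals overall accuracy in single-label multiclass).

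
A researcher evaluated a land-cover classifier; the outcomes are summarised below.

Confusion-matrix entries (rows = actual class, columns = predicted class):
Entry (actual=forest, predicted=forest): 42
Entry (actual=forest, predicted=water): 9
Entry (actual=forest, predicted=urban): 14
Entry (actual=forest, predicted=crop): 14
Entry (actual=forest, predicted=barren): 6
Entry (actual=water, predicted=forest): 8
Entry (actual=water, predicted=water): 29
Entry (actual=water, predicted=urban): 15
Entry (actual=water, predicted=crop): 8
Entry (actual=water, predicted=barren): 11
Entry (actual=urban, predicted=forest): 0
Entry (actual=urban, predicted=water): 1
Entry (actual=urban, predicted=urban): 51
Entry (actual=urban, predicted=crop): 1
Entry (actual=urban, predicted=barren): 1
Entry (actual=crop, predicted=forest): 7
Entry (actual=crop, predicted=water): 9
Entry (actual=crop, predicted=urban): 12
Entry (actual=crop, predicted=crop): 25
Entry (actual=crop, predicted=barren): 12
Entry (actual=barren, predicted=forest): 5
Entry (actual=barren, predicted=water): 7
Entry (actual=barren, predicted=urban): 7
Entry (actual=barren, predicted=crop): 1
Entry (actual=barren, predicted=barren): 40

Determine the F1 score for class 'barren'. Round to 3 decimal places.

One-vs-rest for 'barren': TP = diagonal; FP = other classes predicted 'barren'; FN = 'barren' predicted as other.
F1 score = 2·TP/(2·TP+FP+FN).
barren: TP=40, FP=6+11+1+12=30, FN=5+7+7+1=20 → 80/130 = 0.6154

0.615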